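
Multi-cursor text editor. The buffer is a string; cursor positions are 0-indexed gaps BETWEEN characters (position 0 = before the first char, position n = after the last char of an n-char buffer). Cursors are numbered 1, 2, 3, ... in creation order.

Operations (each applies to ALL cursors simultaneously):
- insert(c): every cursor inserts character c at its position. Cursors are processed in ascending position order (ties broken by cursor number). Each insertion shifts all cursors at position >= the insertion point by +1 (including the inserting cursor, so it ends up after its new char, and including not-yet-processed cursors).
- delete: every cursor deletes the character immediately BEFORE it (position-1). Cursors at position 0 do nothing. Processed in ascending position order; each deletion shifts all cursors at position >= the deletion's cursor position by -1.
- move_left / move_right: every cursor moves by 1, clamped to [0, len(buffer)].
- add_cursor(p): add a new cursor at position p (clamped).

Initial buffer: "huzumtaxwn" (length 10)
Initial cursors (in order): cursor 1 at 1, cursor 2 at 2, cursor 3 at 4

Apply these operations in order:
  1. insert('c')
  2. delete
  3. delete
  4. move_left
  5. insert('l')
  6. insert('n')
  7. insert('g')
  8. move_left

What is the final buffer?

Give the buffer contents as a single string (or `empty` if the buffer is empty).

Answer: lllnnngggzmtaxwn

Derivation:
After op 1 (insert('c')): buffer="hcuczucmtaxwn" (len 13), cursors c1@2 c2@4 c3@7, authorship .1.2..3......
After op 2 (delete): buffer="huzumtaxwn" (len 10), cursors c1@1 c2@2 c3@4, authorship ..........
After op 3 (delete): buffer="zmtaxwn" (len 7), cursors c1@0 c2@0 c3@1, authorship .......
After op 4 (move_left): buffer="zmtaxwn" (len 7), cursors c1@0 c2@0 c3@0, authorship .......
After op 5 (insert('l')): buffer="lllzmtaxwn" (len 10), cursors c1@3 c2@3 c3@3, authorship 123.......
After op 6 (insert('n')): buffer="lllnnnzmtaxwn" (len 13), cursors c1@6 c2@6 c3@6, authorship 123123.......
After op 7 (insert('g')): buffer="lllnnngggzmtaxwn" (len 16), cursors c1@9 c2@9 c3@9, authorship 123123123.......
After op 8 (move_left): buffer="lllnnngggzmtaxwn" (len 16), cursors c1@8 c2@8 c3@8, authorship 123123123.......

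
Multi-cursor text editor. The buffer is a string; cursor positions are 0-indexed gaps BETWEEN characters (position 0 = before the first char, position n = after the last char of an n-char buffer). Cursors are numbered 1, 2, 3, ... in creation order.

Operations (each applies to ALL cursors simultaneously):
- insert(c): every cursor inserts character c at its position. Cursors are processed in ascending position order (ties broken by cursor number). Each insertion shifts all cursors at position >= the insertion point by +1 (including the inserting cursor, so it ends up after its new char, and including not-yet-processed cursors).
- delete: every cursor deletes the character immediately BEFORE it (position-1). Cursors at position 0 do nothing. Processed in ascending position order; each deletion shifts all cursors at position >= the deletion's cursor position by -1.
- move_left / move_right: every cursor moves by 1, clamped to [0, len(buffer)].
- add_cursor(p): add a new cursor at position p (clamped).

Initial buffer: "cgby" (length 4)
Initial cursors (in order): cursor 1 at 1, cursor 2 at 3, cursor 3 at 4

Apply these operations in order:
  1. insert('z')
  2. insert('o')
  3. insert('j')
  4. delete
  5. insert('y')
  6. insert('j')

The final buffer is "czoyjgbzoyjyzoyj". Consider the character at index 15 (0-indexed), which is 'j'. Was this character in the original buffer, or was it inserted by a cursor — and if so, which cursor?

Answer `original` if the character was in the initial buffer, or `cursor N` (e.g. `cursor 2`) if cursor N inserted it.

Answer: cursor 3

Derivation:
After op 1 (insert('z')): buffer="czgbzyz" (len 7), cursors c1@2 c2@5 c3@7, authorship .1..2.3
After op 2 (insert('o')): buffer="czogbzoyzo" (len 10), cursors c1@3 c2@7 c3@10, authorship .11..22.33
After op 3 (insert('j')): buffer="czojgbzojyzoj" (len 13), cursors c1@4 c2@9 c3@13, authorship .111..222.333
After op 4 (delete): buffer="czogbzoyzo" (len 10), cursors c1@3 c2@7 c3@10, authorship .11..22.33
After op 5 (insert('y')): buffer="czoygbzoyyzoy" (len 13), cursors c1@4 c2@9 c3@13, authorship .111..222.333
After op 6 (insert('j')): buffer="czoyjgbzoyjyzoyj" (len 16), cursors c1@5 c2@11 c3@16, authorship .1111..2222.3333
Authorship (.=original, N=cursor N): . 1 1 1 1 . . 2 2 2 2 . 3 3 3 3
Index 15: author = 3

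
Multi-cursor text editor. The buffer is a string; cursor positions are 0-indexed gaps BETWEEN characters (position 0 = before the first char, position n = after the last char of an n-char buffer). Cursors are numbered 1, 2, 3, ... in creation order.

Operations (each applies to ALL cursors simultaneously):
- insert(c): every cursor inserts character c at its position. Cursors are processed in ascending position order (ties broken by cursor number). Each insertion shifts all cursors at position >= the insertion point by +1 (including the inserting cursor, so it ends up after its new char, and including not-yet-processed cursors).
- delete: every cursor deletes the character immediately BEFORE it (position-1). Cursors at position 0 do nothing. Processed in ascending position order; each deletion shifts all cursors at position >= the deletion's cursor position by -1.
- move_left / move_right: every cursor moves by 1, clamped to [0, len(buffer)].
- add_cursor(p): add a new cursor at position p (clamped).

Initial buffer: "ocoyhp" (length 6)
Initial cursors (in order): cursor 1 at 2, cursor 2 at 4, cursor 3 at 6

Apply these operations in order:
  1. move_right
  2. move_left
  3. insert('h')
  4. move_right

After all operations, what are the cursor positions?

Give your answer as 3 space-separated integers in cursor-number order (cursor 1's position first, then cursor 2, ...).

After op 1 (move_right): buffer="ocoyhp" (len 6), cursors c1@3 c2@5 c3@6, authorship ......
After op 2 (move_left): buffer="ocoyhp" (len 6), cursors c1@2 c2@4 c3@5, authorship ......
After op 3 (insert('h')): buffer="ochoyhhhp" (len 9), cursors c1@3 c2@6 c3@8, authorship ..1..2.3.
After op 4 (move_right): buffer="ochoyhhhp" (len 9), cursors c1@4 c2@7 c3@9, authorship ..1..2.3.

Answer: 4 7 9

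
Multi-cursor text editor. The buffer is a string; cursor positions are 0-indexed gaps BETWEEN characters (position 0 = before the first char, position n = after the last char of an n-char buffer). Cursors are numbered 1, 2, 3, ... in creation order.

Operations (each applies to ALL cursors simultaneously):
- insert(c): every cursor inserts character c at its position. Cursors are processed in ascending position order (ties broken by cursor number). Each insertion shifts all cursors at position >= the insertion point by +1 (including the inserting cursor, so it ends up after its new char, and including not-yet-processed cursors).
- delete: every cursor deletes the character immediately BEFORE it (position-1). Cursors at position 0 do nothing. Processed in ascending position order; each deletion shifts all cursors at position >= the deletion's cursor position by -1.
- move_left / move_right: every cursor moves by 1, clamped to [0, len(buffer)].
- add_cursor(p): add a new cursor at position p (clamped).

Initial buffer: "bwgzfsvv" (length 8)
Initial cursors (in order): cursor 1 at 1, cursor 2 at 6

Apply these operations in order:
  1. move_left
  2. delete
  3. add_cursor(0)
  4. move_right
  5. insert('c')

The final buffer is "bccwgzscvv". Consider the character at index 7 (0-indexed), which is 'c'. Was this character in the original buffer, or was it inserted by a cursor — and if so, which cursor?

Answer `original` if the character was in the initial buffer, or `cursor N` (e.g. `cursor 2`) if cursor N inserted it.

Answer: cursor 2

Derivation:
After op 1 (move_left): buffer="bwgzfsvv" (len 8), cursors c1@0 c2@5, authorship ........
After op 2 (delete): buffer="bwgzsvv" (len 7), cursors c1@0 c2@4, authorship .......
After op 3 (add_cursor(0)): buffer="bwgzsvv" (len 7), cursors c1@0 c3@0 c2@4, authorship .......
After op 4 (move_right): buffer="bwgzsvv" (len 7), cursors c1@1 c3@1 c2@5, authorship .......
After op 5 (insert('c')): buffer="bccwgzscvv" (len 10), cursors c1@3 c3@3 c2@8, authorship .13....2..
Authorship (.=original, N=cursor N): . 1 3 . . . . 2 . .
Index 7: author = 2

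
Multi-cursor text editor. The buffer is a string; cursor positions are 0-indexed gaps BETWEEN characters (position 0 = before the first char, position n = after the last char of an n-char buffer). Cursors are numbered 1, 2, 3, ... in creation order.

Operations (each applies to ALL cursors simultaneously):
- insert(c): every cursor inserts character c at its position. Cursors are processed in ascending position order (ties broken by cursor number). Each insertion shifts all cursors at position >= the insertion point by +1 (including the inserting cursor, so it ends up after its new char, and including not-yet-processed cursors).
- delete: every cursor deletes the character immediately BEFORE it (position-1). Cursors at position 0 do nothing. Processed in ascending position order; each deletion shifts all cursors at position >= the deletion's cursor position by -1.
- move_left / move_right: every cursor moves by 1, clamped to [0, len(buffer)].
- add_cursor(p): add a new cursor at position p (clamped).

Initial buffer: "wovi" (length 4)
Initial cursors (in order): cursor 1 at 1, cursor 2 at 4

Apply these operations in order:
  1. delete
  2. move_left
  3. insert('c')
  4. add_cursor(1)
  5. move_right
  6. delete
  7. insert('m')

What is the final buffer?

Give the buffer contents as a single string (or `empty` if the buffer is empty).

After op 1 (delete): buffer="ov" (len 2), cursors c1@0 c2@2, authorship ..
After op 2 (move_left): buffer="ov" (len 2), cursors c1@0 c2@1, authorship ..
After op 3 (insert('c')): buffer="cocv" (len 4), cursors c1@1 c2@3, authorship 1.2.
After op 4 (add_cursor(1)): buffer="cocv" (len 4), cursors c1@1 c3@1 c2@3, authorship 1.2.
After op 5 (move_right): buffer="cocv" (len 4), cursors c1@2 c3@2 c2@4, authorship 1.2.
After op 6 (delete): buffer="c" (len 1), cursors c1@0 c3@0 c2@1, authorship 2
After op 7 (insert('m')): buffer="mmcm" (len 4), cursors c1@2 c3@2 c2@4, authorship 1322

Answer: mmcm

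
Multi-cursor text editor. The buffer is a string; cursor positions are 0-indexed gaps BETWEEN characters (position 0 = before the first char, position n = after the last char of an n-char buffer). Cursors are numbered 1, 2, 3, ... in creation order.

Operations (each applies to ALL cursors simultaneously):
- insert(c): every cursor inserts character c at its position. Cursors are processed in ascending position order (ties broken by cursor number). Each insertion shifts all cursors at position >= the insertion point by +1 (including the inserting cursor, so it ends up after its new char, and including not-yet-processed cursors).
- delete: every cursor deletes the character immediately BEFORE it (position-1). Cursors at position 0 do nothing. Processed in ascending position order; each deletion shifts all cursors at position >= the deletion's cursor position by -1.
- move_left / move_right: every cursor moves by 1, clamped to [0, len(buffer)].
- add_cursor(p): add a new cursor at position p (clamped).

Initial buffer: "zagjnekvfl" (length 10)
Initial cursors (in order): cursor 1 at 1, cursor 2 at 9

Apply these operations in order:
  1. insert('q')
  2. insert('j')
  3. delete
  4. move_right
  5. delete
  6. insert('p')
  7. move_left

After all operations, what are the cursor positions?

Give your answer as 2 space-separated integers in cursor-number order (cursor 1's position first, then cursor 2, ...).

After op 1 (insert('q')): buffer="zqagjnekvfql" (len 12), cursors c1@2 c2@11, authorship .1........2.
After op 2 (insert('j')): buffer="zqjagjnekvfqjl" (len 14), cursors c1@3 c2@13, authorship .11........22.
After op 3 (delete): buffer="zqagjnekvfql" (len 12), cursors c1@2 c2@11, authorship .1........2.
After op 4 (move_right): buffer="zqagjnekvfql" (len 12), cursors c1@3 c2@12, authorship .1........2.
After op 5 (delete): buffer="zqgjnekvfq" (len 10), cursors c1@2 c2@10, authorship .1.......2
After op 6 (insert('p')): buffer="zqpgjnekvfqp" (len 12), cursors c1@3 c2@12, authorship .11.......22
After op 7 (move_left): buffer="zqpgjnekvfqp" (len 12), cursors c1@2 c2@11, authorship .11.......22

Answer: 2 11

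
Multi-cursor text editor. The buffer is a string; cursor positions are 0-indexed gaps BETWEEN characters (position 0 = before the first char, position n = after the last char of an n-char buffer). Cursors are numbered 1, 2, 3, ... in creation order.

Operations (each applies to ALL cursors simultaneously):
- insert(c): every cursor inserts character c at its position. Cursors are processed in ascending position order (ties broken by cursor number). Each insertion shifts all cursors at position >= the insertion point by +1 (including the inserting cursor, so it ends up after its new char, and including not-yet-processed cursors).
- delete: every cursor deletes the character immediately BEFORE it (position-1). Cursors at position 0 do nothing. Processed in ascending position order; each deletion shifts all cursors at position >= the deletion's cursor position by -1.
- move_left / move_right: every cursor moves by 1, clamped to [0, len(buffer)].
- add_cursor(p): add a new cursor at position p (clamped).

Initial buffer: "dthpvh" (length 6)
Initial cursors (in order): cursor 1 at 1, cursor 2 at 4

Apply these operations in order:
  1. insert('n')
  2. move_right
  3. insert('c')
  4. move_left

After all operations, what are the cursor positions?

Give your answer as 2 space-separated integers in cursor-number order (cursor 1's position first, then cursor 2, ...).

After op 1 (insert('n')): buffer="dnthpnvh" (len 8), cursors c1@2 c2@6, authorship .1...2..
After op 2 (move_right): buffer="dnthpnvh" (len 8), cursors c1@3 c2@7, authorship .1...2..
After op 3 (insert('c')): buffer="dntchpnvch" (len 10), cursors c1@4 c2@9, authorship .1.1..2.2.
After op 4 (move_left): buffer="dntchpnvch" (len 10), cursors c1@3 c2@8, authorship .1.1..2.2.

Answer: 3 8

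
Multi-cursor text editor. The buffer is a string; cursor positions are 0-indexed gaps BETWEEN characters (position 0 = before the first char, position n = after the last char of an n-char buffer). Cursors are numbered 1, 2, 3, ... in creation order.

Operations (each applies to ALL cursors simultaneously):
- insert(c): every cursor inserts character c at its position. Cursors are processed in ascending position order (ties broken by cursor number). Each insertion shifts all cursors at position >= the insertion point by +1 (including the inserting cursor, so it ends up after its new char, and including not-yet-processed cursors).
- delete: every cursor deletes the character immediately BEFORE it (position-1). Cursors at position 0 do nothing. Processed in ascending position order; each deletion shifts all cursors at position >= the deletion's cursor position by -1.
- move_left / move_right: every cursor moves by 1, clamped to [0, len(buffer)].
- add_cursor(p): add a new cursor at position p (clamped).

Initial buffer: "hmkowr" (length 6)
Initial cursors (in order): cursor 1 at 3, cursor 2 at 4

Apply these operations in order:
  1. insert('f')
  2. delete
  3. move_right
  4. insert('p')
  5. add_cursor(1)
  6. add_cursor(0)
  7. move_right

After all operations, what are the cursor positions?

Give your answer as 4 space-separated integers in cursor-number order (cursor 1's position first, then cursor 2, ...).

Answer: 6 8 2 1

Derivation:
After op 1 (insert('f')): buffer="hmkfofwr" (len 8), cursors c1@4 c2@6, authorship ...1.2..
After op 2 (delete): buffer="hmkowr" (len 6), cursors c1@3 c2@4, authorship ......
After op 3 (move_right): buffer="hmkowr" (len 6), cursors c1@4 c2@5, authorship ......
After op 4 (insert('p')): buffer="hmkopwpr" (len 8), cursors c1@5 c2@7, authorship ....1.2.
After op 5 (add_cursor(1)): buffer="hmkopwpr" (len 8), cursors c3@1 c1@5 c2@7, authorship ....1.2.
After op 6 (add_cursor(0)): buffer="hmkopwpr" (len 8), cursors c4@0 c3@1 c1@5 c2@7, authorship ....1.2.
After op 7 (move_right): buffer="hmkopwpr" (len 8), cursors c4@1 c3@2 c1@6 c2@8, authorship ....1.2.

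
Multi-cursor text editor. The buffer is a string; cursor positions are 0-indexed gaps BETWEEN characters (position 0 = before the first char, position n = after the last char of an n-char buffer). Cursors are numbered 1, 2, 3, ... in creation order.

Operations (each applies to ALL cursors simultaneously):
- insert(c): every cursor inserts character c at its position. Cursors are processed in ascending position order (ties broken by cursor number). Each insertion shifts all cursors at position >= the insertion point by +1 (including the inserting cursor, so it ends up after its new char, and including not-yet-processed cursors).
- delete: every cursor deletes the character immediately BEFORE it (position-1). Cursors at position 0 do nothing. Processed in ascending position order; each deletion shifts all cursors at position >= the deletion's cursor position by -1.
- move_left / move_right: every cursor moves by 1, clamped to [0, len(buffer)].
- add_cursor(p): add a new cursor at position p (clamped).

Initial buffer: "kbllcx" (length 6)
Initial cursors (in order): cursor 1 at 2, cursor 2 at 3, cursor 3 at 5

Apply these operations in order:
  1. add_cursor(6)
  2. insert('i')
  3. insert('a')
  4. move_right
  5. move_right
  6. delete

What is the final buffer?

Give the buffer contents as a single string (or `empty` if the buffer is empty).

After op 1 (add_cursor(6)): buffer="kbllcx" (len 6), cursors c1@2 c2@3 c3@5 c4@6, authorship ......
After op 2 (insert('i')): buffer="kbililcixi" (len 10), cursors c1@3 c2@5 c3@8 c4@10, authorship ..1.2..3.4
After op 3 (insert('a')): buffer="kbialialciaxia" (len 14), cursors c1@4 c2@7 c3@11 c4@14, authorship ..11.22..33.44
After op 4 (move_right): buffer="kbialialciaxia" (len 14), cursors c1@5 c2@8 c3@12 c4@14, authorship ..11.22..33.44
After op 5 (move_right): buffer="kbialialciaxia" (len 14), cursors c1@6 c2@9 c3@13 c4@14, authorship ..11.22..33.44
After op 6 (delete): buffer="kbialaliax" (len 10), cursors c1@5 c2@7 c3@10 c4@10, authorship ..11.2.33.

Answer: kbialaliax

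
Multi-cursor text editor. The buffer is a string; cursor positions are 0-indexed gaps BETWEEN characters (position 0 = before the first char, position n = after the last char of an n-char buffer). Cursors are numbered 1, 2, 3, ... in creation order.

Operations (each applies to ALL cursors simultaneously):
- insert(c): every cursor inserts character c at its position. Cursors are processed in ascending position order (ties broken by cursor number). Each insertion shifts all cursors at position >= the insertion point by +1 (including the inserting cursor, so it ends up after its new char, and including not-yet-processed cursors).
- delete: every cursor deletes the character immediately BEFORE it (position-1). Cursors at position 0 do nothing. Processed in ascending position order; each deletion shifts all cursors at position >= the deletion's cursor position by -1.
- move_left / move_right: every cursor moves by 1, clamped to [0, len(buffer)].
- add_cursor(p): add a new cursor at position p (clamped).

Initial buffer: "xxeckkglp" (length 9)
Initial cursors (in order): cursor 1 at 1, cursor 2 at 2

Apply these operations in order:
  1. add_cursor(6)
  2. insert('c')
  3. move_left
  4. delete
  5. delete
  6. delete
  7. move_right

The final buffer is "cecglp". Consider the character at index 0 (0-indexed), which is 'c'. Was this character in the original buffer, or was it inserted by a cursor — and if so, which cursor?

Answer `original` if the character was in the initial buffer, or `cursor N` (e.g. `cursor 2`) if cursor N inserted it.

After op 1 (add_cursor(6)): buffer="xxeckkglp" (len 9), cursors c1@1 c2@2 c3@6, authorship .........
After op 2 (insert('c')): buffer="xcxceckkcglp" (len 12), cursors c1@2 c2@4 c3@9, authorship .1.2....3...
After op 3 (move_left): buffer="xcxceckkcglp" (len 12), cursors c1@1 c2@3 c3@8, authorship .1.2....3...
After op 4 (delete): buffer="cceckcglp" (len 9), cursors c1@0 c2@1 c3@5, authorship 12...3...
After op 5 (delete): buffer="ceccglp" (len 7), cursors c1@0 c2@0 c3@3, authorship 2..3...
After op 6 (delete): buffer="cecglp" (len 6), cursors c1@0 c2@0 c3@2, authorship 2.3...
After op 7 (move_right): buffer="cecglp" (len 6), cursors c1@1 c2@1 c3@3, authorship 2.3...
Authorship (.=original, N=cursor N): 2 . 3 . . .
Index 0: author = 2

Answer: cursor 2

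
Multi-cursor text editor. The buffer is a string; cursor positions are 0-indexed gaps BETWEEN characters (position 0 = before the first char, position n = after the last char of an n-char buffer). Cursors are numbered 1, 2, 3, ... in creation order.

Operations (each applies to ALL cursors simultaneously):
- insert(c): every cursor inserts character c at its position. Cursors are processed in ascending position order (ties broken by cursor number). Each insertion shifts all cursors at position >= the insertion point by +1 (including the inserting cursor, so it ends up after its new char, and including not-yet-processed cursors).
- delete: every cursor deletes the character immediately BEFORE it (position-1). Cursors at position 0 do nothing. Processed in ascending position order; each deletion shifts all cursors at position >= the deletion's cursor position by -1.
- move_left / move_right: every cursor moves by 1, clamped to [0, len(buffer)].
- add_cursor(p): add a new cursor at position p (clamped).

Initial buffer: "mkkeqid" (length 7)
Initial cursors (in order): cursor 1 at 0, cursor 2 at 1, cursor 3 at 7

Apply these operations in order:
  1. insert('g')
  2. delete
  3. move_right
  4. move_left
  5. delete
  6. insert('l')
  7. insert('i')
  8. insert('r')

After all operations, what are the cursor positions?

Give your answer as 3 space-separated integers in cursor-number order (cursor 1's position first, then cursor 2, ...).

Answer: 6 6 13

Derivation:
After op 1 (insert('g')): buffer="gmgkkeqidg" (len 10), cursors c1@1 c2@3 c3@10, authorship 1.2......3
After op 2 (delete): buffer="mkkeqid" (len 7), cursors c1@0 c2@1 c3@7, authorship .......
After op 3 (move_right): buffer="mkkeqid" (len 7), cursors c1@1 c2@2 c3@7, authorship .......
After op 4 (move_left): buffer="mkkeqid" (len 7), cursors c1@0 c2@1 c3@6, authorship .......
After op 5 (delete): buffer="kkeqd" (len 5), cursors c1@0 c2@0 c3@4, authorship .....
After op 6 (insert('l')): buffer="llkkeqld" (len 8), cursors c1@2 c2@2 c3@7, authorship 12....3.
After op 7 (insert('i')): buffer="lliikkeqlid" (len 11), cursors c1@4 c2@4 c3@10, authorship 1212....33.
After op 8 (insert('r')): buffer="lliirrkkeqlird" (len 14), cursors c1@6 c2@6 c3@13, authorship 121212....333.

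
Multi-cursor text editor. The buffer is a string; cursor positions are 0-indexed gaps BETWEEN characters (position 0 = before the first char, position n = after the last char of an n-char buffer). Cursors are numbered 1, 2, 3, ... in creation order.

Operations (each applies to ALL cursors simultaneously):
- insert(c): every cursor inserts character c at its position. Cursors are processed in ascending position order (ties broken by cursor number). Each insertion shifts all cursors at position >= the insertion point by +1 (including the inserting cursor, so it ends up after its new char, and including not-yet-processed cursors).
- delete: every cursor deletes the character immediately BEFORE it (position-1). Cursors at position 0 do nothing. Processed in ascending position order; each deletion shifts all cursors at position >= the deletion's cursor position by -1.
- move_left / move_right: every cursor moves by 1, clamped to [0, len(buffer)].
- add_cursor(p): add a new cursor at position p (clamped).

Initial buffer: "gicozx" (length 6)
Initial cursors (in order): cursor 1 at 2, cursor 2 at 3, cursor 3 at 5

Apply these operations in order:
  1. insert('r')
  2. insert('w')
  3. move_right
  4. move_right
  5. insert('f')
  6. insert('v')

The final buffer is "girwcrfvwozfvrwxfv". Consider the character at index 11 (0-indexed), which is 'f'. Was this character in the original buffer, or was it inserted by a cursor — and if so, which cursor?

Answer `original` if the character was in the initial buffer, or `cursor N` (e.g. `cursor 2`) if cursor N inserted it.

After op 1 (insert('r')): buffer="gircrozrx" (len 9), cursors c1@3 c2@5 c3@8, authorship ..1.2..3.
After op 2 (insert('w')): buffer="girwcrwozrwx" (len 12), cursors c1@4 c2@7 c3@11, authorship ..11.22..33.
After op 3 (move_right): buffer="girwcrwozrwx" (len 12), cursors c1@5 c2@8 c3@12, authorship ..11.22..33.
After op 4 (move_right): buffer="girwcrwozrwx" (len 12), cursors c1@6 c2@9 c3@12, authorship ..11.22..33.
After op 5 (insert('f')): buffer="girwcrfwozfrwxf" (len 15), cursors c1@7 c2@11 c3@15, authorship ..11.212..233.3
After op 6 (insert('v')): buffer="girwcrfvwozfvrwxfv" (len 18), cursors c1@8 c2@13 c3@18, authorship ..11.2112..2233.33
Authorship (.=original, N=cursor N): . . 1 1 . 2 1 1 2 . . 2 2 3 3 . 3 3
Index 11: author = 2

Answer: cursor 2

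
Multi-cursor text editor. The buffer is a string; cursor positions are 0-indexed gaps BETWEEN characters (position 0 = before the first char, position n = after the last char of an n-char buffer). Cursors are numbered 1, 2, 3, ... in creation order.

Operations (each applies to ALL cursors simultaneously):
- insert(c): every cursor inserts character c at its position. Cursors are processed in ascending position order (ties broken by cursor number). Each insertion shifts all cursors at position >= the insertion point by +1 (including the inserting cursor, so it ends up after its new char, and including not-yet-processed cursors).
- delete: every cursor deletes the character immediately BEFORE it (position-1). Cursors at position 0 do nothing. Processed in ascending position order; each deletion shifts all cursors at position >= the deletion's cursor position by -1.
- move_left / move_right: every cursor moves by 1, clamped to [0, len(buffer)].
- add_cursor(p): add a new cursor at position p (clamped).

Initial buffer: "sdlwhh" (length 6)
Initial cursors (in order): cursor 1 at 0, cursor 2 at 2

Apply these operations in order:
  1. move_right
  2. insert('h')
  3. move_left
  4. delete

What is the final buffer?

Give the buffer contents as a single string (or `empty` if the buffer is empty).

Answer: hdhwhh

Derivation:
After op 1 (move_right): buffer="sdlwhh" (len 6), cursors c1@1 c2@3, authorship ......
After op 2 (insert('h')): buffer="shdlhwhh" (len 8), cursors c1@2 c2@5, authorship .1..2...
After op 3 (move_left): buffer="shdlhwhh" (len 8), cursors c1@1 c2@4, authorship .1..2...
After op 4 (delete): buffer="hdhwhh" (len 6), cursors c1@0 c2@2, authorship 1.2...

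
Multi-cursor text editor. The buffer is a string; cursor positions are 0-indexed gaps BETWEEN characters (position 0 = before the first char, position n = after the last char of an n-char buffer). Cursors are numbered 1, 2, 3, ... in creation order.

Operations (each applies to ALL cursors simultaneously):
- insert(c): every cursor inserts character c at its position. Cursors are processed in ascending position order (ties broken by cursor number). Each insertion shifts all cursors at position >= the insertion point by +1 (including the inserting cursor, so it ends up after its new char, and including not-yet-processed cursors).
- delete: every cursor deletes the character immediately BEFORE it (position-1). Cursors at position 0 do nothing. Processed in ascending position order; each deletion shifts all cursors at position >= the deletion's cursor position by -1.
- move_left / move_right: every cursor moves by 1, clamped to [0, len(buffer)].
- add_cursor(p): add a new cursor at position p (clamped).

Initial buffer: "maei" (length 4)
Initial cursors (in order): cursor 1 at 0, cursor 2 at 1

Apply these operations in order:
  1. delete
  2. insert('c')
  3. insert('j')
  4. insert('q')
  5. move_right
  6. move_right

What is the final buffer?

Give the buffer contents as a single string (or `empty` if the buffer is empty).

After op 1 (delete): buffer="aei" (len 3), cursors c1@0 c2@0, authorship ...
After op 2 (insert('c')): buffer="ccaei" (len 5), cursors c1@2 c2@2, authorship 12...
After op 3 (insert('j')): buffer="ccjjaei" (len 7), cursors c1@4 c2@4, authorship 1212...
After op 4 (insert('q')): buffer="ccjjqqaei" (len 9), cursors c1@6 c2@6, authorship 121212...
After op 5 (move_right): buffer="ccjjqqaei" (len 9), cursors c1@7 c2@7, authorship 121212...
After op 6 (move_right): buffer="ccjjqqaei" (len 9), cursors c1@8 c2@8, authorship 121212...

Answer: ccjjqqaei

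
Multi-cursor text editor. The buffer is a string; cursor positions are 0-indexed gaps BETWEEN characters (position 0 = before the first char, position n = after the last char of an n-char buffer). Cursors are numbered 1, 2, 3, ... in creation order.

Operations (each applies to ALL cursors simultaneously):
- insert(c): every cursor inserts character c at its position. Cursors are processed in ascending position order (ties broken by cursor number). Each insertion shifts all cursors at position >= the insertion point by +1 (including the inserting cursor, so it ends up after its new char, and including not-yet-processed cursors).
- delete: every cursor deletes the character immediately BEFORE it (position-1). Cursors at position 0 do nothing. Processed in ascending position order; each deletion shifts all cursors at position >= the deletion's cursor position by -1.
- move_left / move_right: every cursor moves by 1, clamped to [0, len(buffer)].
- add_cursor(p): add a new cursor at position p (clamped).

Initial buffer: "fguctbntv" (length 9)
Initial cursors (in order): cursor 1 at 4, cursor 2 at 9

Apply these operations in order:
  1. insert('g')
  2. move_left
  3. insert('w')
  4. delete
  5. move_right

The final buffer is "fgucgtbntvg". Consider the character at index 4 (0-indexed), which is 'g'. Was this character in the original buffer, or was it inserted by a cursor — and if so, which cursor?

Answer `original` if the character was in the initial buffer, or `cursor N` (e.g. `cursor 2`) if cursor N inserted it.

Answer: cursor 1

Derivation:
After op 1 (insert('g')): buffer="fgucgtbntvg" (len 11), cursors c1@5 c2@11, authorship ....1.....2
After op 2 (move_left): buffer="fgucgtbntvg" (len 11), cursors c1@4 c2@10, authorship ....1.....2
After op 3 (insert('w')): buffer="fgucwgtbntvwg" (len 13), cursors c1@5 c2@12, authorship ....11.....22
After op 4 (delete): buffer="fgucgtbntvg" (len 11), cursors c1@4 c2@10, authorship ....1.....2
After op 5 (move_right): buffer="fgucgtbntvg" (len 11), cursors c1@5 c2@11, authorship ....1.....2
Authorship (.=original, N=cursor N): . . . . 1 . . . . . 2
Index 4: author = 1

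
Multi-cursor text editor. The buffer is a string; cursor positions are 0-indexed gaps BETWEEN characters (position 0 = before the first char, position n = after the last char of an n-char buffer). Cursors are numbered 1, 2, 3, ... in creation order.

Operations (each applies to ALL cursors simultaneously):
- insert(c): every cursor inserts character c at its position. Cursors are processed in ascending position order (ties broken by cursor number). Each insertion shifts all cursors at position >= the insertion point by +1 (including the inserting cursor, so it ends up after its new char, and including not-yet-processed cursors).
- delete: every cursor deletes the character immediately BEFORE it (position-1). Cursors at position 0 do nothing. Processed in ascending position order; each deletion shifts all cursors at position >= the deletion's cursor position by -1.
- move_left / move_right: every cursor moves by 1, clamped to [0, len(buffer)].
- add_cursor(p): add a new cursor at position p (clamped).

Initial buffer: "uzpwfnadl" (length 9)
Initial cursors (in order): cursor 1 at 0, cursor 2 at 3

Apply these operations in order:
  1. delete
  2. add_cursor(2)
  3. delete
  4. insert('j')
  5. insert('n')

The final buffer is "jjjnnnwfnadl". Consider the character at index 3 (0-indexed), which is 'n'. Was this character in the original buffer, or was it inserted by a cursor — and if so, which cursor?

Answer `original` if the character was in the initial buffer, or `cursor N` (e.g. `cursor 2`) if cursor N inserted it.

After op 1 (delete): buffer="uzwfnadl" (len 8), cursors c1@0 c2@2, authorship ........
After op 2 (add_cursor(2)): buffer="uzwfnadl" (len 8), cursors c1@0 c2@2 c3@2, authorship ........
After op 3 (delete): buffer="wfnadl" (len 6), cursors c1@0 c2@0 c3@0, authorship ......
After op 4 (insert('j')): buffer="jjjwfnadl" (len 9), cursors c1@3 c2@3 c3@3, authorship 123......
After op 5 (insert('n')): buffer="jjjnnnwfnadl" (len 12), cursors c1@6 c2@6 c3@6, authorship 123123......
Authorship (.=original, N=cursor N): 1 2 3 1 2 3 . . . . . .
Index 3: author = 1

Answer: cursor 1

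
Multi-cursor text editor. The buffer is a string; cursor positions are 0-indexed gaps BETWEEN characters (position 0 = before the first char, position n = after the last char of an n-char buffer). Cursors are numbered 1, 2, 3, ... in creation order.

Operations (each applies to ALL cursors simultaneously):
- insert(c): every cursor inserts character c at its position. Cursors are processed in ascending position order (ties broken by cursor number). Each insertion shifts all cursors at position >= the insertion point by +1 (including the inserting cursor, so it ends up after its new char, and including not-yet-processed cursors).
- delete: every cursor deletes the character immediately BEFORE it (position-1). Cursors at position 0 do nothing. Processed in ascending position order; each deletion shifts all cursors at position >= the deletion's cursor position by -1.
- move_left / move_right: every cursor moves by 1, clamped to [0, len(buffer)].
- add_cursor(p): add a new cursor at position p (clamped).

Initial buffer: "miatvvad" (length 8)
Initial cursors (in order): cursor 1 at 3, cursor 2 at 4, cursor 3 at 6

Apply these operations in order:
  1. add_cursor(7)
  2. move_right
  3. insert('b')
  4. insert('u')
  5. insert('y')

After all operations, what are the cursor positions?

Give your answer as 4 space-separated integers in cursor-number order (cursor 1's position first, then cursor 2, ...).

Answer: 7 11 16 20

Derivation:
After op 1 (add_cursor(7)): buffer="miatvvad" (len 8), cursors c1@3 c2@4 c3@6 c4@7, authorship ........
After op 2 (move_right): buffer="miatvvad" (len 8), cursors c1@4 c2@5 c3@7 c4@8, authorship ........
After op 3 (insert('b')): buffer="miatbvbvabdb" (len 12), cursors c1@5 c2@7 c3@10 c4@12, authorship ....1.2..3.4
After op 4 (insert('u')): buffer="miatbuvbuvabudbu" (len 16), cursors c1@6 c2@9 c3@13 c4@16, authorship ....11.22..33.44
After op 5 (insert('y')): buffer="miatbuyvbuyvabuydbuy" (len 20), cursors c1@7 c2@11 c3@16 c4@20, authorship ....111.222..333.444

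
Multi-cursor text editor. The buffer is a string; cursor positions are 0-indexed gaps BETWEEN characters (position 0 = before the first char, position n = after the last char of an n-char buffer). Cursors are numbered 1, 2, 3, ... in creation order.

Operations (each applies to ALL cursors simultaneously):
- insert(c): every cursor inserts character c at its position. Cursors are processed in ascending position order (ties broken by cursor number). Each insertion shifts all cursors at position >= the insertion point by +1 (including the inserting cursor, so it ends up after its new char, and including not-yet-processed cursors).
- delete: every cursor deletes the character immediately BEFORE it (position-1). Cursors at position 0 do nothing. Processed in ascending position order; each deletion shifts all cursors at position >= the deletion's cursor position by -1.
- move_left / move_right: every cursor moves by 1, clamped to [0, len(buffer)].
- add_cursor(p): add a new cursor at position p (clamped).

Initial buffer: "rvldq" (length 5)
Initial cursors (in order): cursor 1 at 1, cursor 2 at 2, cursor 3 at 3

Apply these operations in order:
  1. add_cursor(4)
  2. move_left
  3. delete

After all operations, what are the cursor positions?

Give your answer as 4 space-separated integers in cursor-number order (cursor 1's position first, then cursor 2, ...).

After op 1 (add_cursor(4)): buffer="rvldq" (len 5), cursors c1@1 c2@2 c3@3 c4@4, authorship .....
After op 2 (move_left): buffer="rvldq" (len 5), cursors c1@0 c2@1 c3@2 c4@3, authorship .....
After op 3 (delete): buffer="dq" (len 2), cursors c1@0 c2@0 c3@0 c4@0, authorship ..

Answer: 0 0 0 0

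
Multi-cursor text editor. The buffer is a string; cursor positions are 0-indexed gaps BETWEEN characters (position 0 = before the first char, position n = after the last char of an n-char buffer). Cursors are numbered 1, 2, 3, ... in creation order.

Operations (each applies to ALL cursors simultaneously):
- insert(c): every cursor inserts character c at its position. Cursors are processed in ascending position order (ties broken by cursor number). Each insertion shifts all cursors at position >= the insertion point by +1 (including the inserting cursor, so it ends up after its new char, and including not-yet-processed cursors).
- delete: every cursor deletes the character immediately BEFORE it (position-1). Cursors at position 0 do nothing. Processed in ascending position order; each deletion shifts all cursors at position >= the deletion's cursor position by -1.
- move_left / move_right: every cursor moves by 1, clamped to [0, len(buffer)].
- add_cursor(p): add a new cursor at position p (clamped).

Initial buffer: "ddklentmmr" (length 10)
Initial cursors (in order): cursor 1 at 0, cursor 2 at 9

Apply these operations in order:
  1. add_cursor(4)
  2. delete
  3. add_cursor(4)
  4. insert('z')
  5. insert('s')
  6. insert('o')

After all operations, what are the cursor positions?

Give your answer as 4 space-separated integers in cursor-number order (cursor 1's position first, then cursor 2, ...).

After op 1 (add_cursor(4)): buffer="ddklentmmr" (len 10), cursors c1@0 c3@4 c2@9, authorship ..........
After op 2 (delete): buffer="ddkentmr" (len 8), cursors c1@0 c3@3 c2@7, authorship ........
After op 3 (add_cursor(4)): buffer="ddkentmr" (len 8), cursors c1@0 c3@3 c4@4 c2@7, authorship ........
After op 4 (insert('z')): buffer="zddkzezntmzr" (len 12), cursors c1@1 c3@5 c4@7 c2@11, authorship 1...3.4...2.
After op 5 (insert('s')): buffer="zsddkzsezsntmzsr" (len 16), cursors c1@2 c3@7 c4@10 c2@15, authorship 11...33.44...22.
After op 6 (insert('o')): buffer="zsoddkzsoezsontmzsor" (len 20), cursors c1@3 c3@9 c4@13 c2@19, authorship 111...333.444...222.

Answer: 3 19 9 13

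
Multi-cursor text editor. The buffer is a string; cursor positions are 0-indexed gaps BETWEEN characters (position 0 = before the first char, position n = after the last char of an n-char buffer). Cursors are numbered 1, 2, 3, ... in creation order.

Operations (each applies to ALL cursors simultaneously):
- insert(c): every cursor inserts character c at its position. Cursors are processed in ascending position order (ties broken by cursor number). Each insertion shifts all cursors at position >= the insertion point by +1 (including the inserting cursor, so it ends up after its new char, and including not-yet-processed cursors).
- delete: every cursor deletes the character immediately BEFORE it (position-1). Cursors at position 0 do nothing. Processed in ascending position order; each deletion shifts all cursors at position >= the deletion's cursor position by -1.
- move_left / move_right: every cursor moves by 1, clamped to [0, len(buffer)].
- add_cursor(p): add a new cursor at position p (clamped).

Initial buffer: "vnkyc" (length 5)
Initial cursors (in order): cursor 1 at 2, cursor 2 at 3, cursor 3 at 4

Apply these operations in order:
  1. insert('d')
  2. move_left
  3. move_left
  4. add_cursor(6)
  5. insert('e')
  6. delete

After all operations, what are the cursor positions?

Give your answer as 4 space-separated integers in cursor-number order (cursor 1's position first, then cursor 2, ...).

After op 1 (insert('d')): buffer="vndkdydc" (len 8), cursors c1@3 c2@5 c3@7, authorship ..1.2.3.
After op 2 (move_left): buffer="vndkdydc" (len 8), cursors c1@2 c2@4 c3@6, authorship ..1.2.3.
After op 3 (move_left): buffer="vndkdydc" (len 8), cursors c1@1 c2@3 c3@5, authorship ..1.2.3.
After op 4 (add_cursor(6)): buffer="vndkdydc" (len 8), cursors c1@1 c2@3 c3@5 c4@6, authorship ..1.2.3.
After op 5 (insert('e')): buffer="vendekdeyedc" (len 12), cursors c1@2 c2@5 c3@8 c4@10, authorship .1.12.23.43.
After op 6 (delete): buffer="vndkdydc" (len 8), cursors c1@1 c2@3 c3@5 c4@6, authorship ..1.2.3.

Answer: 1 3 5 6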